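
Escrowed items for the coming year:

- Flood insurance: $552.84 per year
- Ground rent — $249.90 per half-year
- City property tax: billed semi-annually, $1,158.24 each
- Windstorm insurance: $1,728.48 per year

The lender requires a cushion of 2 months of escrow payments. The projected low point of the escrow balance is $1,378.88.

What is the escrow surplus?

Flood insurance — $552.84/yr
Ground rent — $249.90 × 2 = $499.80/yr
City property tax — $1,158.24 × 2 = $2,316.48/yr
Windstorm insurance — $1,728.48/yr
Combined annual = $552.84 + $499.80 + $2,316.48 + $1,728.48 = $5,097.60
Monthly = $5,097.60 ÷ 12 = $424.80
Required cushion = 2 × $424.80 = $849.60
Excess over cushion: $1,378.88 − $849.60 = $529.28

$529.28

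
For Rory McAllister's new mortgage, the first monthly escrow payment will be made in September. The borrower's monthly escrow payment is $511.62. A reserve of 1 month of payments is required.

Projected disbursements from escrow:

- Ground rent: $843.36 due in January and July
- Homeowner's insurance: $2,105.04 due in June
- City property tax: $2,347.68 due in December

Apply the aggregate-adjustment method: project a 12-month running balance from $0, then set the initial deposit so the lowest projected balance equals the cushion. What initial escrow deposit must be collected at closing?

$1,144.56

Cushion = 1 × $511.62 = $511.62
Trial balance (start $0, +$511.62 each month, − disbursements):
  Sep: +$511.62 → $511.62
  Oct: +$511.62 → $1,023.24
  Nov: +$511.62 → $1,534.86
  Dec: +$511.62 − $2,347.68 → -$301.20
  Jan: +$511.62 − $843.36 → -$632.94
  Feb: +$511.62 → -$121.32
  Mar: +$511.62 → $390.30
  Apr: +$511.62 → $901.92
  May: +$511.62 → $1,413.54
  Jun: +$511.62 − $2,105.04 → -$179.88
  Jul: +$511.62 − $843.36 → -$511.62
  Aug: +$511.62 → $0.00
Lowest trial balance = -$632.94 (Jan)
Initial deposit = cushion − low point = $511.62 − (-$632.94) = $1,144.56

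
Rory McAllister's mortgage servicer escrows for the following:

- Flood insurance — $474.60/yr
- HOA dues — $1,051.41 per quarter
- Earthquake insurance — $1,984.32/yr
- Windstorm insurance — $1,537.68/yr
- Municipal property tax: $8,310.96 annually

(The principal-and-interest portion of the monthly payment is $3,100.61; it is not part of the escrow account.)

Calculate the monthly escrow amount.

$1,376.10

Flood insurance: $474.60
HOA dues: $1,051.41 × 4 = $4,205.64
Earthquake insurance: $1,984.32
Windstorm insurance: $1,537.68
Municipal property tax: $8,310.96
Annual escrow total = $16,513.20
Monthly escrow = $16,513.20 ÷ 12 = $1,376.10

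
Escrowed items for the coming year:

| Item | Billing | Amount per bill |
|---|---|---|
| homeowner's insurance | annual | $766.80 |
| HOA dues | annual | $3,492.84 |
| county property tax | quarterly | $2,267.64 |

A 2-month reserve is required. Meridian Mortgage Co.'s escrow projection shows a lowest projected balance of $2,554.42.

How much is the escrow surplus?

$332.72

Homeowner's insurance: $766.80
HOA dues: $3,492.84
County property tax: $2,267.64 × 4 = $9,070.56
Total annual escrow = $766.80 + $3,492.84 + $9,070.56 = $13,330.20
Monthly escrow = $13,330.20 / 12 = $1,110.85
Required reserve = 2 × $1,110.85 = $2,221.70
Surplus = $2,554.42 − $2,221.70 = $332.72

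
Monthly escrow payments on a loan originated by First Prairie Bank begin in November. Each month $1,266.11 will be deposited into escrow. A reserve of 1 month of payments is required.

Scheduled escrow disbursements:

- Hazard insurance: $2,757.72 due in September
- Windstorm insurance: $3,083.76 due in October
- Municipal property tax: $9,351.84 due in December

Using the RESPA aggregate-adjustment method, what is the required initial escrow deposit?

Cushion = 1 × $1,266.11 = $1,266.11
Trial balance (start $0, +$1,266.11 each month, − disbursements):
  Nov: +$1,266.11 → $1,266.11
  Dec: +$1,266.11 − $9,351.84 → -$6,819.62
  Jan: +$1,266.11 → -$5,553.51
  Feb: +$1,266.11 → -$4,287.40
  Mar: +$1,266.11 → -$3,021.29
  Apr: +$1,266.11 → -$1,755.18
  May: +$1,266.11 → -$489.07
  Jun: +$1,266.11 → $777.04
  Jul: +$1,266.11 → $2,043.15
  Aug: +$1,266.11 → $3,309.26
  Sep: +$1,266.11 − $2,757.72 → $1,817.65
  Oct: +$1,266.11 − $3,083.76 → $0.00
Lowest trial balance = -$6,819.62 (Dec)
Initial deposit = cushion − low point = $1,266.11 − (-$6,819.62) = $8,085.73

$8,085.73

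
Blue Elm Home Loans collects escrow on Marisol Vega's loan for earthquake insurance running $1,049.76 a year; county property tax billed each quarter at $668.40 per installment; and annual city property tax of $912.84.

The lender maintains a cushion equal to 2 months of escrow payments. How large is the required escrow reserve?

$772.70

Earthquake insurance — $1,049.76/yr
County property tax — $668.40 × 4 = $2,673.60/yr
City property tax — $912.84/yr
Annual escrow total = $1,049.76 + $2,673.60 + $912.84 = $4,636.20
Base monthly escrow = $4,636.20 / 12 = $386.35
Cushion = 2 × $386.35 = $772.70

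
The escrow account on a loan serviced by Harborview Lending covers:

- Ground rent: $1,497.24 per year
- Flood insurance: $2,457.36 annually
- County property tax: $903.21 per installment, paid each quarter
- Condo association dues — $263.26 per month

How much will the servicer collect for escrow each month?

Ground rent = $1,497.24/yr
Flood insurance = $2,457.36/yr
County property tax = $903.21 × 4 = $3,612.84/yr
Condo association dues = $263.26 × 12 = $3,159.12/yr
Annual escrow total = $1,497.24 + $2,457.36 + $3,612.84 + $3,159.12 = $10,726.56
Monthly escrow = $10,726.56 ÷ 12 = $893.88

$893.88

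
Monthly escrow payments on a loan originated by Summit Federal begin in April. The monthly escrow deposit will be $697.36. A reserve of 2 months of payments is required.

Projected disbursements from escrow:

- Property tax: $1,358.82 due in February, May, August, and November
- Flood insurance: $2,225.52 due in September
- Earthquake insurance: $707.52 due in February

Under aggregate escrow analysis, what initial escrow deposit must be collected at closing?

Cushion = 2 × $697.36 = $1,394.72
Trial balance (start $0, +$697.36 each month, − disbursements):
  Apr: +$697.36 → $697.36
  May: +$697.36 − $1,358.82 → $35.90
  Jun: +$697.36 → $733.26
  Jul: +$697.36 → $1,430.62
  Aug: +$697.36 − $1,358.82 → $769.16
  Sep: +$697.36 − $2,225.52 → -$759.00
  Oct: +$697.36 → -$61.64
  Nov: +$697.36 − $1,358.82 → -$723.10
  Dec: +$697.36 → -$25.74
  Jan: +$697.36 → $671.62
  Feb: +$697.36 − $2,066.34 → -$697.36
  Mar: +$697.36 → $0.00
Lowest trial balance = -$759.00 (Sep)
Initial deposit = cushion − low point = $1,394.72 − (-$759.00) = $2,153.72

$2,153.72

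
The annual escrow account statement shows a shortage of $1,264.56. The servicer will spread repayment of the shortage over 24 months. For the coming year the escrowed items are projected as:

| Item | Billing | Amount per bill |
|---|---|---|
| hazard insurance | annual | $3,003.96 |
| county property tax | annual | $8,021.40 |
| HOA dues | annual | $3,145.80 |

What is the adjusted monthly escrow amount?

$1,233.62

Hazard insurance = $3,003.96 annually
County property tax = $8,021.40 annually
HOA dues = $3,145.80 annually
Total per year = $3,003.96 + $8,021.40 + $3,145.80 = $14,171.16
Base monthly escrow = $14,171.16 ÷ 12 = $1,180.93
Shortage per month = $1,264.56 / 24 = $52.69
Adjusted monthly = $1,180.93 + $52.69 = $1,233.62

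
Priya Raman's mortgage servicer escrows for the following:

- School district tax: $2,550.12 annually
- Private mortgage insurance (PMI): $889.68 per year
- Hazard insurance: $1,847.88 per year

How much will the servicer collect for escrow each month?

$440.64

School district tax: $2,550.12
Private mortgage insurance (PMI): $889.68
Hazard insurance: $1,847.88
Annual escrow total = $2,550.12 + $889.68 + $1,847.88 = $5,287.68
Base monthly escrow = $5,287.68 / 12 = $440.64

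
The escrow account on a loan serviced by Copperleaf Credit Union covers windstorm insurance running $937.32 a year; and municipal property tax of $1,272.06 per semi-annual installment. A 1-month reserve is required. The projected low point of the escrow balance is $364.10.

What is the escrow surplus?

$73.98

Windstorm insurance = $937.32 per year
Municipal property tax = $1,272.06 × 2 = $2,544.12 per year
Yearly total = $3,481.44
Monthly escrow = $3,481.44 ÷ 12 = $290.12
Required cushion = 1 × $290.12 = $290.12
Surplus = $364.10 − $290.12 = $73.98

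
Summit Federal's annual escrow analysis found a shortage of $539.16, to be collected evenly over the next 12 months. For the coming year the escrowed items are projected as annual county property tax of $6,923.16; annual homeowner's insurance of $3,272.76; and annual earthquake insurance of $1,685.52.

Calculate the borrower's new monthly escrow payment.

County property tax = $6,923.16 annually
Homeowner's insurance = $3,272.76 annually
Earthquake insurance = $1,685.52 annually
Total per year = $11,881.44
Monthly = $11,881.44 / 12 = $990.12
Shortage per month = $539.16 ÷ 12 = $44.93
New monthly escrow = $990.12 + $44.93 = $1,035.05

$1,035.05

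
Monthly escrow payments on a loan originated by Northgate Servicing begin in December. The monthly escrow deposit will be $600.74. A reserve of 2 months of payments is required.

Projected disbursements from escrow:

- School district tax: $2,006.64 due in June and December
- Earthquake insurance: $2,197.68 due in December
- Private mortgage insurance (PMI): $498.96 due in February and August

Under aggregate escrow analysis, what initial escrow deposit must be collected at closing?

Cushion = 2 × $600.74 = $1,201.48
Trial balance (start $0, +$600.74 each month, − disbursements):
  Dec: +$600.74 − $4,204.32 → -$3,603.58
  Jan: +$600.74 → -$3,002.84
  Feb: +$600.74 − $498.96 → -$2,901.06
  Mar: +$600.74 → -$2,300.32
  Apr: +$600.74 → -$1,699.58
  May: +$600.74 → -$1,098.84
  Jun: +$600.74 − $2,006.64 → -$2,504.74
  Jul: +$600.74 → -$1,904.00
  Aug: +$600.74 − $498.96 → -$1,802.22
  Sep: +$600.74 → -$1,201.48
  Oct: +$600.74 → -$600.74
  Nov: +$600.74 → $0.00
Lowest trial balance = -$3,603.58 (Dec)
Initial deposit = cushion − low point = $1,201.48 − (-$3,603.58) = $4,805.06

$4,805.06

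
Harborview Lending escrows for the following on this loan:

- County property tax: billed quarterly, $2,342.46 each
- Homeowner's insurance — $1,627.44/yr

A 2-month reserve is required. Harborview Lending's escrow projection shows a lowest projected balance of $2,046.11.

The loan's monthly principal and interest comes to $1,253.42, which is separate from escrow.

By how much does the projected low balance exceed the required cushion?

County property tax: $2,342.46 × 4 = $9,369.84
Homeowner's insurance: $1,627.44
Annual escrow total = $9,369.84 + $1,627.44 = $10,997.28
Base monthly escrow = $10,997.28 / 12 = $916.44
Cushion = 2 × $916.44 = $1,832.88
Excess over cushion: $2,046.11 − $1,832.88 = $213.23

$213.23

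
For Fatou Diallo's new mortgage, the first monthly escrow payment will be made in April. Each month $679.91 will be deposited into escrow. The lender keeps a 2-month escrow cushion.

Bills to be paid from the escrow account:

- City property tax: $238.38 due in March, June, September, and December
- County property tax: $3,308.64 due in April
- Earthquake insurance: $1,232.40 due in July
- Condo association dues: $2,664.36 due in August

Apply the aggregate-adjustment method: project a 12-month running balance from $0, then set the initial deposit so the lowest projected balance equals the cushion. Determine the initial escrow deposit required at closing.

$5,404.05

Cushion = 2 × $679.91 = $1,359.82
Trial balance (start $0, +$679.91 each month, − disbursements):
  Apr: +$679.91 − $3,308.64 → -$2,628.73
  May: +$679.91 → -$1,948.82
  Jun: +$679.91 − $238.38 → -$1,507.29
  Jul: +$679.91 − $1,232.40 → -$2,059.78
  Aug: +$679.91 − $2,664.36 → -$4,044.23
  Sep: +$679.91 − $238.38 → -$3,602.70
  Oct: +$679.91 → -$2,922.79
  Nov: +$679.91 → -$2,242.88
  Dec: +$679.91 − $238.38 → -$1,801.35
  Jan: +$679.91 → -$1,121.44
  Feb: +$679.91 → -$441.53
  Mar: +$679.91 − $238.38 → $0.00
Lowest trial balance = -$4,044.23 (Aug)
Initial deposit = cushion − low point = $1,359.82 − (-$4,044.23) = $5,404.05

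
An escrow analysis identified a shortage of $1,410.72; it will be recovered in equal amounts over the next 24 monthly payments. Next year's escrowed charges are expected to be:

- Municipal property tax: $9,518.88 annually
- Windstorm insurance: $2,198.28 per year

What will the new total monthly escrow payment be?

Municipal property tax = $9,518.88
Windstorm insurance = $2,198.28
Combined annual = $11,717.16
Per month = $11,717.16 / 12 = $976.43
Shortage spread = $1,410.72 / 24 = $58.78/mo
Adjusted monthly = $976.43 + $58.78 = $1,035.21

$1,035.21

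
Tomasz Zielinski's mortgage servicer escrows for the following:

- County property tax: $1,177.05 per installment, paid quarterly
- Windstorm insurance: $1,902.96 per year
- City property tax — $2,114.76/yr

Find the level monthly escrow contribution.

County property tax: $1,177.05 × 4 = $4,708.20 per year
Windstorm insurance: $1,902.96 per year
City property tax: $2,114.76 per year
Yearly total = $4,708.20 + $1,902.96 + $2,114.76 = $8,725.92
Monthly escrow = $8,725.92 ÷ 12 = $727.16

$727.16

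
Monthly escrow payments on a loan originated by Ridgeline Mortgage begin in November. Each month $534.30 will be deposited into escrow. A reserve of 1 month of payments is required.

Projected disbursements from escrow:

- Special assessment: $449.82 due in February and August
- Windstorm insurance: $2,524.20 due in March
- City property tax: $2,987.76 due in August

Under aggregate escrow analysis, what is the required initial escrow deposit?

$1,602.90

Cushion = 1 × $534.30 = $534.30
Trial balance (start $0, +$534.30 each month, − disbursements):
  Nov: +$534.30 → $534.30
  Dec: +$534.30 → $1,068.60
  Jan: +$534.30 → $1,602.90
  Feb: +$534.30 − $449.82 → $1,687.38
  Mar: +$534.30 − $2,524.20 → -$302.52
  Apr: +$534.30 → $231.78
  May: +$534.30 → $766.08
  Jun: +$534.30 → $1,300.38
  Jul: +$534.30 → $1,834.68
  Aug: +$534.30 − $3,437.58 → -$1,068.60
  Sep: +$534.30 → -$534.30
  Oct: +$534.30 → $0.00
Lowest trial balance = -$1,068.60 (Aug)
Initial deposit = cushion − low point = $534.30 − (-$1,068.60) = $1,602.90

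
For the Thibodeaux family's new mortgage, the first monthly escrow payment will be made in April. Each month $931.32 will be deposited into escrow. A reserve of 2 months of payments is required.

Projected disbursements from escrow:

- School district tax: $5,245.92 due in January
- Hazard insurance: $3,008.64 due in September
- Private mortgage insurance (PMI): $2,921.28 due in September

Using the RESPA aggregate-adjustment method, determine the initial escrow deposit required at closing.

$3,725.28

Cushion = 2 × $931.32 = $1,862.64
Trial balance (start $0, +$931.32 each month, − disbursements):
  Apr: +$931.32 → $931.32
  May: +$931.32 → $1,862.64
  Jun: +$931.32 → $2,793.96
  Jul: +$931.32 → $3,725.28
  Aug: +$931.32 → $4,656.60
  Sep: +$931.32 − $5,929.92 → -$342.00
  Oct: +$931.32 → $589.32
  Nov: +$931.32 → $1,520.64
  Dec: +$931.32 → $2,451.96
  Jan: +$931.32 − $5,245.92 → -$1,862.64
  Feb: +$931.32 → -$931.32
  Mar: +$931.32 → $0.00
Lowest trial balance = -$1,862.64 (Jan)
Initial deposit = cushion − low point = $1,862.64 − (-$1,862.64) = $3,725.28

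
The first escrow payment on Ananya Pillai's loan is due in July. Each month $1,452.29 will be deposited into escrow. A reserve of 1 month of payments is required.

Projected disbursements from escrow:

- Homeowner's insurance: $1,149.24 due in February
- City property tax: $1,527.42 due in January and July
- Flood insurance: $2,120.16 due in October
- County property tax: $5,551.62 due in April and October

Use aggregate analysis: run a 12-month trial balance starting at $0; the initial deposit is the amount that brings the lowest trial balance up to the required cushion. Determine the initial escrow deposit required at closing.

$4,842.33

Cushion = 1 × $1,452.29 = $1,452.29
Trial balance (start $0, +$1,452.29 each month, − disbursements):
  Jul: +$1,452.29 − $1,527.42 → -$75.13
  Aug: +$1,452.29 → $1,377.16
  Sep: +$1,452.29 → $2,829.45
  Oct: +$1,452.29 − $7,671.78 → -$3,390.04
  Nov: +$1,452.29 → -$1,937.75
  Dec: +$1,452.29 → -$485.46
  Jan: +$1,452.29 − $1,527.42 → -$560.59
  Feb: +$1,452.29 − $1,149.24 → -$257.54
  Mar: +$1,452.29 → $1,194.75
  Apr: +$1,452.29 − $5,551.62 → -$2,904.58
  May: +$1,452.29 → -$1,452.29
  Jun: +$1,452.29 → $0.00
Lowest trial balance = -$3,390.04 (Oct)
Initial deposit = cushion − low point = $1,452.29 − (-$3,390.04) = $4,842.33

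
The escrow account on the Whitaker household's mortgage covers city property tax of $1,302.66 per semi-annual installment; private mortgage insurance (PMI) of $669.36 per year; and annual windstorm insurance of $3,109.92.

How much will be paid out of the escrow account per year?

City property tax: $1,302.66 × 2 = $2,605.32 per year
Private mortgage insurance (PMI): $669.36 per year
Windstorm insurance: $3,109.92 per year
Yearly total = $6,384.60

$6,384.60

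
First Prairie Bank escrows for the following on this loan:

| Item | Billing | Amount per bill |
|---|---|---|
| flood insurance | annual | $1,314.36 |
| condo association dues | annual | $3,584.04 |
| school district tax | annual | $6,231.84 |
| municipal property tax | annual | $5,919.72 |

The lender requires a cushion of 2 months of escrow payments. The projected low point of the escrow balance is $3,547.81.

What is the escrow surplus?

$706.15

Flood insurance: $1,314.36 annually
Condo association dues: $3,584.04 annually
School district tax: $6,231.84 annually
Municipal property tax: $5,919.72 annually
Total per year = $17,049.96
Monthly escrow = $17,049.96 / 12 = $1,420.83
Required reserve = 2 × $1,420.83 = $2,841.66
Surplus = $3,547.81 − $2,841.66 = $706.15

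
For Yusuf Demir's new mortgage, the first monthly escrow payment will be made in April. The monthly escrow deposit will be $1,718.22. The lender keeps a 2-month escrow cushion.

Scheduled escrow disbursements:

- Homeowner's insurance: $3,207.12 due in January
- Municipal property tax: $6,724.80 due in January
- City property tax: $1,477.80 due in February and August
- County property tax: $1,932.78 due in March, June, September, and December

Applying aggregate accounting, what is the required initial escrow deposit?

$3,462.30

Cushion = 2 × $1,718.22 = $3,436.44
Trial balance (start $0, +$1,718.22 each month, − disbursements):
  Apr: +$1,718.22 → $1,718.22
  May: +$1,718.22 → $3,436.44
  Jun: +$1,718.22 − $1,932.78 → $3,221.88
  Jul: +$1,718.22 → $4,940.10
  Aug: +$1,718.22 − $1,477.80 → $5,180.52
  Sep: +$1,718.22 − $1,932.78 → $4,965.96
  Oct: +$1,718.22 → $6,684.18
  Nov: +$1,718.22 → $8,402.40
  Dec: +$1,718.22 − $1,932.78 → $8,187.84
  Jan: +$1,718.22 − $9,931.92 → -$25.86
  Feb: +$1,718.22 − $1,477.80 → $214.56
  Mar: +$1,718.22 − $1,932.78 → $0.00
Lowest trial balance = -$25.86 (Jan)
Initial deposit = cushion − low point = $3,436.44 − (-$25.86) = $3,462.30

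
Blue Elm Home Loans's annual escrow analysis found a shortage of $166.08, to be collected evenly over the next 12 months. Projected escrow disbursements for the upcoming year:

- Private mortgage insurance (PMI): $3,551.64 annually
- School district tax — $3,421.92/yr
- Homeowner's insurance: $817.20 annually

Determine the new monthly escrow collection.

Private mortgage insurance (PMI): $3,551.64
School district tax: $3,421.92
Homeowner's insurance: $817.20
Combined annual = $3,551.64 + $3,421.92 + $817.20 = $7,790.76
Monthly = $7,790.76 / 12 = $649.23
Shortage per month = $166.08 / 12 = $13.84
New monthly escrow = $649.23 + $13.84 = $663.07

$663.07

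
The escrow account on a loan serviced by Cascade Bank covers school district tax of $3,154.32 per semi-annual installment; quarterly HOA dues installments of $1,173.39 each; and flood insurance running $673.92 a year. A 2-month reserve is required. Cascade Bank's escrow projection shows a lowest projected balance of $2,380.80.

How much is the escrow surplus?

$434.78

School district tax — $3,154.32 × 2 = $6,308.64 per year
HOA dues — $1,173.39 × 4 = $4,693.56 per year
Flood insurance — $673.92 per year
Combined annual = $11,676.12
Monthly escrow = $11,676.12 / 12 = $973.01
Required reserve = 2 × $973.01 = $1,946.02
Surplus = $2,380.80 − $1,946.02 = $434.78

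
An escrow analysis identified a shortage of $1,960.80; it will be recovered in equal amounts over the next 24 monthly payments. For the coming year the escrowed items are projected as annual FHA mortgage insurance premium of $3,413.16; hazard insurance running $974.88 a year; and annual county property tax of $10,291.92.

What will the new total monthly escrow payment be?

$1,305.03

FHA mortgage insurance premium = $3,413.16
Hazard insurance = $974.88
County property tax = $10,291.92
Combined annual = $14,679.96
Monthly = $14,679.96 / 12 = $1,223.33
Shortage per month = $1,960.80 ÷ 24 = $81.70
New monthly escrow = $1,223.33 + $81.70 = $1,305.03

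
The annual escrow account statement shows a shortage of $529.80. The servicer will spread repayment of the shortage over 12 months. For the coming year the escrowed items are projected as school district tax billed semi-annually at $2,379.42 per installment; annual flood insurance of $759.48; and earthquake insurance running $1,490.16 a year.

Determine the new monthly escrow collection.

$628.19

School district tax = $2,379.42 × 2 = $4,758.84 annually
Flood insurance = $759.48 annually
Earthquake insurance = $1,490.16 annually
Yearly total = $4,758.84 + $759.48 + $1,490.16 = $7,008.48
Base monthly escrow = $7,008.48 / 12 = $584.04
Shortage per month = $529.80 ÷ 12 = $44.15
New monthly escrow = $584.04 + $44.15 = $628.19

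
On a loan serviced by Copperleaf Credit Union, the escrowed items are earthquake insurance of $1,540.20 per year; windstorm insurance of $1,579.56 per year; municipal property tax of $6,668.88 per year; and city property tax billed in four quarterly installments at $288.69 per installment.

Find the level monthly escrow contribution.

$911.95

Earthquake insurance — $1,540.20 annually
Windstorm insurance — $1,579.56 annually
Municipal property tax — $6,668.88 annually
City property tax — $288.69 × 4 = $1,154.76 annually
Annual escrow total = $1,540.20 + $1,579.56 + $6,668.88 + $1,154.76 = $10,943.40
Monthly escrow = $10,943.40 ÷ 12 = $911.95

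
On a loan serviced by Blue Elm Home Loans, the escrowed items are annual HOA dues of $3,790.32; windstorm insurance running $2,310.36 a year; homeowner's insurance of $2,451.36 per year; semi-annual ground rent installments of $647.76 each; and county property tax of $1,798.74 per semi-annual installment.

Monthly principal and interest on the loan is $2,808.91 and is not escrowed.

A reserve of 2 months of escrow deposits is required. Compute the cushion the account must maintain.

$2,240.84

HOA dues — $3,790.32 annually
Windstorm insurance — $2,310.36 annually
Homeowner's insurance — $2,451.36 annually
Ground rent — $647.76 × 2 = $1,295.52 annually
County property tax — $1,798.74 × 2 = $3,597.48 annually
Yearly total = $13,445.04
Base monthly escrow = $13,445.04 ÷ 12 = $1,120.42
Cushion = 2 × $1,120.42 = $2,240.84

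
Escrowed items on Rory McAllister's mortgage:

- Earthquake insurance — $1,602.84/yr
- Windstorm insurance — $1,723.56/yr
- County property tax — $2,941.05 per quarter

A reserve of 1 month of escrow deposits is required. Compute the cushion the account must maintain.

Earthquake insurance — $1,602.84 per year
Windstorm insurance — $1,723.56 per year
County property tax — $2,941.05 × 4 = $11,764.20 per year
Total per year = $1,602.84 + $1,723.56 + $11,764.20 = $15,090.60
Per month = $15,090.60 ÷ 12 = $1,257.55
Required cushion = 1 × $1,257.55 = $1,257.55

$1,257.55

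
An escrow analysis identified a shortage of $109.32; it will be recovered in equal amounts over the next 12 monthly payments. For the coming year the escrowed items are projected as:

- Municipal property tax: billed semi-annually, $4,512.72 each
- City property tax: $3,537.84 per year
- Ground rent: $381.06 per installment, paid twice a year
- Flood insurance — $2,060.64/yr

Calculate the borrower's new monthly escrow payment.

$1,291.28

Municipal property tax: $4,512.72 × 2 = $9,025.44 annually
City property tax: $3,537.84 annually
Ground rent: $381.06 × 2 = $762.12 annually
Flood insurance: $2,060.64 annually
Combined annual = $15,386.04
Monthly escrow = $15,386.04 / 12 = $1,282.17
Shortage spread = $109.32 / 12 = $9.11/mo
New monthly escrow = $1,282.17 + $9.11 = $1,291.28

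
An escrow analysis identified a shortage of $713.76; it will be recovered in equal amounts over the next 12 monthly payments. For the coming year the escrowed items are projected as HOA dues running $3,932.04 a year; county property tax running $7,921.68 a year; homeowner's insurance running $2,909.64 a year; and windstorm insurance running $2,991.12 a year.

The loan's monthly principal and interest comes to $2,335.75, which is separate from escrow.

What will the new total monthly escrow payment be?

HOA dues = $3,932.04/yr
County property tax = $7,921.68/yr
Homeowner's insurance = $2,909.64/yr
Windstorm insurance = $2,991.12/yr
Total per year = $3,932.04 + $7,921.68 + $2,909.64 + $2,991.12 = $17,754.48
Monthly = $17,754.48 ÷ 12 = $1,479.54
Shortage per month = $713.76 / 12 = $59.48
Adjusted monthly = $1,479.54 + $59.48 = $1,539.02

$1,539.02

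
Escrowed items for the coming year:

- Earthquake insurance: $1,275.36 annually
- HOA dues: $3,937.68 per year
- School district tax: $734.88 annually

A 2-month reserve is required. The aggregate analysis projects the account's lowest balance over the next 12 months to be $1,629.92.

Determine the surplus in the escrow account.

$638.60

Earthquake insurance = $1,275.36 annually
HOA dues = $3,937.68 annually
School district tax = $734.88 annually
Annual escrow total = $1,275.36 + $3,937.68 + $734.88 = $5,947.92
Monthly escrow = $5,947.92 ÷ 12 = $495.66
Cushion = 2 × $495.66 = $991.32
Surplus = $1,629.92 − $991.32 = $638.60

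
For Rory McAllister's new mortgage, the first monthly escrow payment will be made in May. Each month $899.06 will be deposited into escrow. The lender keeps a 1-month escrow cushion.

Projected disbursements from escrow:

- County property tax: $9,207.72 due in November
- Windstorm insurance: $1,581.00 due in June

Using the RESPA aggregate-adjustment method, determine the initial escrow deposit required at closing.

Cushion = 1 × $899.06 = $899.06
Trial balance (start $0, +$899.06 each month, − disbursements):
  May: +$899.06 → $899.06
  Jun: +$899.06 − $1,581.00 → $217.12
  Jul: +$899.06 → $1,116.18
  Aug: +$899.06 → $2,015.24
  Sep: +$899.06 → $2,914.30
  Oct: +$899.06 → $3,813.36
  Nov: +$899.06 − $9,207.72 → -$4,495.30
  Dec: +$899.06 → -$3,596.24
  Jan: +$899.06 → -$2,697.18
  Feb: +$899.06 → -$1,798.12
  Mar: +$899.06 → -$899.06
  Apr: +$899.06 → $0.00
Lowest trial balance = -$4,495.30 (Nov)
Initial deposit = cushion − low point = $899.06 − (-$4,495.30) = $5,394.36

$5,394.36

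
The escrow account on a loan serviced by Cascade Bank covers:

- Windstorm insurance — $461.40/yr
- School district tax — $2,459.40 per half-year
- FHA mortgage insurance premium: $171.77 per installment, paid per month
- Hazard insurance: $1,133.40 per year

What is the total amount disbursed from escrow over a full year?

Windstorm insurance — $461.40 per year
School district tax — $2,459.40 × 2 = $4,918.80 per year
FHA mortgage insurance premium — $171.77 × 12 = $2,061.24 per year
Hazard insurance — $1,133.40 per year
Yearly total = $461.40 + $4,918.80 + $2,061.24 + $1,133.40 = $8,574.84

$8,574.84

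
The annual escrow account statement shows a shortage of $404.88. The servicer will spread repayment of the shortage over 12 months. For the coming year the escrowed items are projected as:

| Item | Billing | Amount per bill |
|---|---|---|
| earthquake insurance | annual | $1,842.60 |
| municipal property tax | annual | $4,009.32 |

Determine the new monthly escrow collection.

$521.40

Earthquake insurance: $1,842.60 per year
Municipal property tax: $4,009.32 per year
Yearly total = $1,842.60 + $4,009.32 = $5,851.92
Base monthly escrow = $5,851.92 ÷ 12 = $487.66
Shortage per month = $404.88 / 12 = $33.74
Adjusted monthly = $487.66 + $33.74 = $521.40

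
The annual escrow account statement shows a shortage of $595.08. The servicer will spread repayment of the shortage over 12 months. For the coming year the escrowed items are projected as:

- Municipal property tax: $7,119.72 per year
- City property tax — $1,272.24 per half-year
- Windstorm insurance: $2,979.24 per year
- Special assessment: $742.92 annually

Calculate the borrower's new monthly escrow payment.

$1,165.12

Municipal property tax — $7,119.72 annually
City property tax — $1,272.24 × 2 = $2,544.48 annually
Windstorm insurance — $2,979.24 annually
Special assessment — $742.92 annually
Annual escrow total = $13,386.36
Monthly escrow = $13,386.36 ÷ 12 = $1,115.53
Shortage per month = $595.08 ÷ 12 = $49.59
Adjusted monthly = $1,115.53 + $49.59 = $1,165.12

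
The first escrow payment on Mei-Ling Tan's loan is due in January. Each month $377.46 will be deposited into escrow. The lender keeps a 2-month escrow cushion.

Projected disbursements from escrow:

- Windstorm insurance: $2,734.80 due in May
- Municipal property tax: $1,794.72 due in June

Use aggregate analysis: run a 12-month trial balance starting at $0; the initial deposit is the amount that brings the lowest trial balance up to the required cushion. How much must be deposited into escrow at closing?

Cushion = 2 × $377.46 = $754.92
Trial balance (start $0, +$377.46 each month, − disbursements):
  Jan: +$377.46 → $377.46
  Feb: +$377.46 → $754.92
  Mar: +$377.46 → $1,132.38
  Apr: +$377.46 → $1,509.84
  May: +$377.46 − $2,734.80 → -$847.50
  Jun: +$377.46 − $1,794.72 → -$2,264.76
  Jul: +$377.46 → -$1,887.30
  Aug: +$377.46 → -$1,509.84
  Sep: +$377.46 → -$1,132.38
  Oct: +$377.46 → -$754.92
  Nov: +$377.46 → -$377.46
  Dec: +$377.46 → $0.00
Lowest trial balance = -$2,264.76 (Jun)
Initial deposit = cushion − low point = $754.92 − (-$2,264.76) = $3,019.68

$3,019.68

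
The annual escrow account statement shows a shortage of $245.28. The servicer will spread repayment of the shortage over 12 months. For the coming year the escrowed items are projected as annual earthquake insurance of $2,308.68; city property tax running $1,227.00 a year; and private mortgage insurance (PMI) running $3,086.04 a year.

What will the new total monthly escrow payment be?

Earthquake insurance: $2,308.68
City property tax: $1,227.00
Private mortgage insurance (PMI): $3,086.04
Total per year = $6,621.72
Base monthly escrow = $6,621.72 ÷ 12 = $551.81
Shortage spread = $245.28 ÷ 12 = $20.44/mo
Adjusted monthly = $551.81 + $20.44 = $572.25

$572.25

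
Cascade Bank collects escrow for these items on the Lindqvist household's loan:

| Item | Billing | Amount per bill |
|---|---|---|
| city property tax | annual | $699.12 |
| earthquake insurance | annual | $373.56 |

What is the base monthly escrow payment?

$89.39

City property tax — $699.12
Earthquake insurance — $373.56
Total per year = $1,072.68
Monthly escrow = $1,072.68 ÷ 12 = $89.39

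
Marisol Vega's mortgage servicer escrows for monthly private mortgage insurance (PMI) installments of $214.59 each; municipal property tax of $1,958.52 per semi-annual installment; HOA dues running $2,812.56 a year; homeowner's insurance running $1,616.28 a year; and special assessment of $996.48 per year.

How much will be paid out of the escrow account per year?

Private mortgage insurance (PMI) — $214.59 × 12 = $2,575.08 annually
Municipal property tax — $1,958.52 × 2 = $3,917.04 annually
HOA dues — $2,812.56 annually
Homeowner's insurance — $1,616.28 annually
Special assessment — $996.48 annually
Total per year = $11,917.44

$11,917.44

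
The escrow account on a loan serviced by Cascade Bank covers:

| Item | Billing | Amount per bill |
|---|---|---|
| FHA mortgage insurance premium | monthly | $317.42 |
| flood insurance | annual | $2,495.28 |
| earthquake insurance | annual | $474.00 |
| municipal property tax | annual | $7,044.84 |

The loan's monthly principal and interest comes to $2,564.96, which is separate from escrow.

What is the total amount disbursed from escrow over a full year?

$13,823.16

FHA mortgage insurance premium: $317.42 × 12 = $3,809.04 per year
Flood insurance: $2,495.28 per year
Earthquake insurance: $474.00 per year
Municipal property tax: $7,044.84 per year
Total per year = $3,809.04 + $2,495.28 + $474.00 + $7,044.84 = $13,823.16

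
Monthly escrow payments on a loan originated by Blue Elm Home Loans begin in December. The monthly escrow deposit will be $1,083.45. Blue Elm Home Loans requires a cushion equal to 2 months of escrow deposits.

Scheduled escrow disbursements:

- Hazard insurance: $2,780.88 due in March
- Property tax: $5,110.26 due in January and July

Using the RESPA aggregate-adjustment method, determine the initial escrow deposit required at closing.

Cushion = 2 × $1,083.45 = $2,166.90
Trial balance (start $0, +$1,083.45 each month, − disbursements):
  Dec: +$1,083.45 → $1,083.45
  Jan: +$1,083.45 − $5,110.26 → -$2,943.36
  Feb: +$1,083.45 → -$1,859.91
  Mar: +$1,083.45 − $2,780.88 → -$3,557.34
  Apr: +$1,083.45 → -$2,473.89
  May: +$1,083.45 → -$1,390.44
  Jun: +$1,083.45 → -$306.99
  Jul: +$1,083.45 − $5,110.26 → -$4,333.80
  Aug: +$1,083.45 → -$3,250.35
  Sep: +$1,083.45 → -$2,166.90
  Oct: +$1,083.45 → -$1,083.45
  Nov: +$1,083.45 → $0.00
Lowest trial balance = -$4,333.80 (Jul)
Initial deposit = cushion − low point = $2,166.90 − (-$4,333.80) = $6,500.70

$6,500.70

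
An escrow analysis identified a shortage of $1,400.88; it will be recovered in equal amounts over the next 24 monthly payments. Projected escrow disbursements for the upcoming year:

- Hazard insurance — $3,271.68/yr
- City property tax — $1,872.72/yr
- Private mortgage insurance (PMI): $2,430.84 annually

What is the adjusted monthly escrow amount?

$689.64

Hazard insurance — $3,271.68 per year
City property tax — $1,872.72 per year
Private mortgage insurance (PMI) — $2,430.84 per year
Annual escrow total = $3,271.68 + $1,872.72 + $2,430.84 = $7,575.24
Base monthly escrow = $7,575.24 / 12 = $631.27
Shortage spread = $1,400.88 / 24 = $58.37/mo
Adjusted monthly = $631.27 + $58.37 = $689.64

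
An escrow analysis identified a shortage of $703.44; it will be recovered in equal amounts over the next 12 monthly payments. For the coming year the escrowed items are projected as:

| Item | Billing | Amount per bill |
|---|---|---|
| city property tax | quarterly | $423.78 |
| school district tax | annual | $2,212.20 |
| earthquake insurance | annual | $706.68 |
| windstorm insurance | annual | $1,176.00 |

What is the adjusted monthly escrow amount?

$541.12

City property tax: $423.78 × 4 = $1,695.12
School district tax: $2,212.20
Earthquake insurance: $706.68
Windstorm insurance: $1,176.00
Yearly total = $5,790.00
Per month = $5,790.00 / 12 = $482.50
Shortage spread = $703.44 ÷ 12 = $58.62/mo
Adjusted monthly = $482.50 + $58.62 = $541.12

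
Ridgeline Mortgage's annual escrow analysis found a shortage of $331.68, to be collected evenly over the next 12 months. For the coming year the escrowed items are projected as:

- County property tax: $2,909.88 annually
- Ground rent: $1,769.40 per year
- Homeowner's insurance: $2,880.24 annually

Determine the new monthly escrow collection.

$657.60

County property tax = $2,909.88 per year
Ground rent = $1,769.40 per year
Homeowner's insurance = $2,880.24 per year
Total annual escrow = $2,909.88 + $1,769.40 + $2,880.24 = $7,559.52
Monthly escrow = $7,559.52 / 12 = $629.96
Shortage per month = $331.68 / 12 = $27.64
Adjusted monthly = $629.96 + $27.64 = $657.60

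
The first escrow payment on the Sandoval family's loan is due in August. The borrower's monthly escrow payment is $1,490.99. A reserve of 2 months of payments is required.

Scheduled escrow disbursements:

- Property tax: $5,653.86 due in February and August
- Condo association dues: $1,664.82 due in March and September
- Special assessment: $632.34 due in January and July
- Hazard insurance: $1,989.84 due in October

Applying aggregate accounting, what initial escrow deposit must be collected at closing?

Cushion = 2 × $1,490.99 = $2,981.98
Trial balance (start $0, +$1,490.99 each month, − disbursements):
  Aug: +$1,490.99 − $5,653.86 → -$4,162.87
  Sep: +$1,490.99 − $1,664.82 → -$4,336.70
  Oct: +$1,490.99 − $1,989.84 → -$4,835.55
  Nov: +$1,490.99 → -$3,344.56
  Dec: +$1,490.99 → -$1,853.57
  Jan: +$1,490.99 − $632.34 → -$994.92
  Feb: +$1,490.99 − $5,653.86 → -$5,157.79
  Mar: +$1,490.99 − $1,664.82 → -$5,331.62
  Apr: +$1,490.99 → -$3,840.63
  May: +$1,490.99 → -$2,349.64
  Jun: +$1,490.99 → -$858.65
  Jul: +$1,490.99 − $632.34 → $0.00
Lowest trial balance = -$5,331.62 (Mar)
Initial deposit = cushion − low point = $2,981.98 − (-$5,331.62) = $8,313.60

$8,313.60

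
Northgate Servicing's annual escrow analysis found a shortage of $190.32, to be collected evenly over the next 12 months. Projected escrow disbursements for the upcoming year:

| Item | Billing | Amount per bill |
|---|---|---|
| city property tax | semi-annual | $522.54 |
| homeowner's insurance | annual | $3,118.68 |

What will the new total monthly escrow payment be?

City property tax — $522.54 × 2 = $1,045.08 annually
Homeowner's insurance — $3,118.68 annually
Annual escrow total = $1,045.08 + $3,118.68 = $4,163.76
Monthly = $4,163.76 / 12 = $346.98
Shortage per month = $190.32 / 12 = $15.86
Adjusted monthly = $346.98 + $15.86 = $362.84

$362.84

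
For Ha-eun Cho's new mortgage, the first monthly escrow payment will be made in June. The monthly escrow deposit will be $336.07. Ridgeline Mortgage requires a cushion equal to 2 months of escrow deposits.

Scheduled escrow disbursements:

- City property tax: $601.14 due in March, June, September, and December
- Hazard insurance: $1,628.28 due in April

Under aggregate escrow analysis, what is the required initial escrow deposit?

$1,008.21

Cushion = 2 × $336.07 = $672.14
Trial balance (start $0, +$336.07 each month, − disbursements):
  Jun: +$336.07 − $601.14 → -$265.07
  Jul: +$336.07 → $71.00
  Aug: +$336.07 → $407.07
  Sep: +$336.07 − $601.14 → $142.00
  Oct: +$336.07 → $478.07
  Nov: +$336.07 → $814.14
  Dec: +$336.07 − $601.14 → $549.07
  Jan: +$336.07 → $885.14
  Feb: +$336.07 → $1,221.21
  Mar: +$336.07 − $601.14 → $956.14
  Apr: +$336.07 − $1,628.28 → -$336.07
  May: +$336.07 → $0.00
Lowest trial balance = -$336.07 (Apr)
Initial deposit = cushion − low point = $672.14 − (-$336.07) = $1,008.21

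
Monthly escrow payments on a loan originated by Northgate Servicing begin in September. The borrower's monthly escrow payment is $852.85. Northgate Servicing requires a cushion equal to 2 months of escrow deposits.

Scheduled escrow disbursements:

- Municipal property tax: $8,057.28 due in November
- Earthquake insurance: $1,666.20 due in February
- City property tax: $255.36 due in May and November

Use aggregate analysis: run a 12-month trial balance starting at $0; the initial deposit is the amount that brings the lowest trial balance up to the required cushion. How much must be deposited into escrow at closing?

$7,459.79

Cushion = 2 × $852.85 = $1,705.70
Trial balance (start $0, +$852.85 each month, − disbursements):
  Sep: +$852.85 → $852.85
  Oct: +$852.85 → $1,705.70
  Nov: +$852.85 − $8,312.64 → -$5,754.09
  Dec: +$852.85 → -$4,901.24
  Jan: +$852.85 → -$4,048.39
  Feb: +$852.85 − $1,666.20 → -$4,861.74
  Mar: +$852.85 → -$4,008.89
  Apr: +$852.85 → -$3,156.04
  May: +$852.85 − $255.36 → -$2,558.55
  Jun: +$852.85 → -$1,705.70
  Jul: +$852.85 → -$852.85
  Aug: +$852.85 → $0.00
Lowest trial balance = -$5,754.09 (Nov)
Initial deposit = cushion − low point = $1,705.70 − (-$5,754.09) = $7,459.79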